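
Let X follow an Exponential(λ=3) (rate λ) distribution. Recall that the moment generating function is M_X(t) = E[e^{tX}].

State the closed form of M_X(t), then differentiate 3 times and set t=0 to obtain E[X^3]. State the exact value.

M_X(t) = 3/(3 - t)
M′(t) = 3/(t^2 - 6*t + 9)
M′′(t) = -6/(t^3 - 9*t^2 + 27*t - 27)
M′′′(t) = 18/(t^4 - 12*t^3 + 54*t^2 - 108*t + 81)

E[X^3] = M′′′(0) = 2/9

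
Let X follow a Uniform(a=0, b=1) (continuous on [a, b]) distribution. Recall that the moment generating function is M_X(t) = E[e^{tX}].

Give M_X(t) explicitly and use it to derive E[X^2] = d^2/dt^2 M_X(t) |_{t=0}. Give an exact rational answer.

M_X(t) = (e^(t) - 1)/t
D^2[M](t) = (t^2*e^(t) - 2*t*e^(t) + 2*e^(t) - 2)/t^3

E[X^2] = D^2[M](0) = 1/3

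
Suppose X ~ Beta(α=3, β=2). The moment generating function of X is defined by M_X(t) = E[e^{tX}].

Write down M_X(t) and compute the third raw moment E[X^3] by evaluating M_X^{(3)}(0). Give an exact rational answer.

M_X(t) = ₁F₁(3; 5; t)
M′(t) = 3*₁F₁(4; 6; t)/5
M′′(t) = 2*₁F₁(5; 7; t)/5
M′′′(t) = 2*₁F₁(6; 8; t)/7

E[X^3] = M′′′(0) = 2/7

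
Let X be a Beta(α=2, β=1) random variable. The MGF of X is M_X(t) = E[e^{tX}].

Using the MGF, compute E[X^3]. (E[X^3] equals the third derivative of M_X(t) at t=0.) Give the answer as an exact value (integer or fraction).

M_X(t) = ₁F₁(2; 3; t)
M′(t) = 2*₁F₁(3; 4; t)/3
M′′(t) = ₁F₁(4; 5; t)/2
M′′′(t) = 2*₁F₁(5; 6; t)/5

E[X^3] = M′′′(0) = 2/5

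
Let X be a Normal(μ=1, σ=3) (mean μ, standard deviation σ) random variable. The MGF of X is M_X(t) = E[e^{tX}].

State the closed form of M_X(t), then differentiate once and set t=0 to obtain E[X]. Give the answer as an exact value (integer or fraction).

M_X(t) = e^(9*t^2/2 + t)
M′(t) = 9*t*e^(t)*e^(9*t^2/2) + e^(t)*e^(9*t^2/2)

E[X] = M′(0) = 1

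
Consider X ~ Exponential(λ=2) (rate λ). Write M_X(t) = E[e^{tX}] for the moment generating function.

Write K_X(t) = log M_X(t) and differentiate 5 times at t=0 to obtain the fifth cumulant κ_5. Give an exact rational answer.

κ_5 = D^5[K](0) = 3/4

M_X(t) = 2/(2 - t)
K_X(t) = log M_X(t) = -log(2 - t) + log(2)
D^5[K](t) = -24/(t^5 - 10*t^4 + 40*t^3 - 80*t^2 + 80*t - 32)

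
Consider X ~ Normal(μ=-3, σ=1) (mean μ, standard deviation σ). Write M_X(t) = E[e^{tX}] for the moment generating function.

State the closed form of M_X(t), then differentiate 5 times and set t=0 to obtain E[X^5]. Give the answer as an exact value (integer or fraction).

M_X(t) = e^(t^2/2 - 3*t)
dM/dt = t*e^(-3*t)*e^(t^2/2) - 3*e^(-3*t)*e^(t^2/2)
d^2M/dt^2 = (t^2*e^(t^2/2) - 6*t*e^(t^2/2) + 10*e^(t^2/2))*e^(-3*t)
d^3M/dt^3 = (t^3*e^(t^2/2) - 9*t^2*e^(t^2/2) + 30*t*e^(t^2/2) - 36*e^(t^2/2))*e^(-3*t)
d^4M/dt^4 = (t^4*e^(t^2/2) - 12*t^3*e^(t^2/2) + 60*t^2*e^(t^2/2) - 144*t*e^(t^2/2) + 138*e^(t^2/2))*e^(-3*t)
d^5M/dt^5 = (t^5*e^(t^2/2) - 15*t^4*e^(t^2/2) + 100*t^3*e^(t^2/2) - 360*t^2*e^(t^2/2) + 690*t*e^(t^2/2) - 558*e^(t^2/2))*e^(-3*t)

E[X^5] = d^5M/dt^5 |_{t=0} = -558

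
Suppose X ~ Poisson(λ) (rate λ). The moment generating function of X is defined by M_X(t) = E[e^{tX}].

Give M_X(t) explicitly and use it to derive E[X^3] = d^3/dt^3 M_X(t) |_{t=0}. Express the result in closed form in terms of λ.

E[X^3] = d^3M/dt^3 |_{t=0} = λ*(λ^2 + 3*λ + 1)

M_X(t) = e^(λ*(e^(t) - 1))
dM/dt = λ*e^(-λ)*e^(t)*e^(λ*e^(t))
d^2M/dt^2 = (λ^2*e^(2*t)*e^(λ*e^(t)) + λ*e^(t)*e^(λ*e^(t)))*e^(-λ)
d^3M/dt^3 = (λ^3*e^(3*t)*e^(λ*e^(t)) + 3*λ^2*e^(2*t)*e^(λ*e^(t)) + λ*e^(t)*e^(λ*e^(t)))*e^(-λ)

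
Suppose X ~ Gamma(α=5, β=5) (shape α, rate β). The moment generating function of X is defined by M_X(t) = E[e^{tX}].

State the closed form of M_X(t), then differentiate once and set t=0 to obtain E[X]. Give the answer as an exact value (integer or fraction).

E[X] = D[M](0) = 1

M_X(t) = 3125/(5 - t)^5
D[M](t) = 15625/(t^6 - 30*t^5 + 375*t^4 - 2500*t^3 + 9375*t^2 - 18750*t + 15625)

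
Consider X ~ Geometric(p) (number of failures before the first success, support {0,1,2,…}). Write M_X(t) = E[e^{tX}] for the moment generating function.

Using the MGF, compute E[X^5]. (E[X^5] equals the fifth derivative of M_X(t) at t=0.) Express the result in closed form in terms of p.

E[X^5] = D^5[M](0) = -1 + 31/p - 180/p^2 + 390/p^3 - 360/p^4 + 120/p^5

M_X(t) = p/(-(1 - p)*e^(t) + 1)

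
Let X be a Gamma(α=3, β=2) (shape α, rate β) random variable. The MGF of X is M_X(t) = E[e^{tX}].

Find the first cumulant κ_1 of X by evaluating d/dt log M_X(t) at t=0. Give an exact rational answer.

M_X(t) = 8/(2 - t)^3
K_X(t) = log M_X(t) = -3*log(2 - t) + 3*log(2)
D[K](t) = -3/(t - 2)

κ_1 = D[K](0) = 3/2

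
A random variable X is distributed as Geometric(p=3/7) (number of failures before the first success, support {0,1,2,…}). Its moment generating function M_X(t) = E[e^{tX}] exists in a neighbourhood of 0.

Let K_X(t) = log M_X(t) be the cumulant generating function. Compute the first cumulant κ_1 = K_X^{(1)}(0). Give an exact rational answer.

M_X(t) = 3/(7*(1 - 4*e^(t)/7))
K_X(t) = log M_X(t) = -log(1 - 4*e^(t)/7) - log(7) + log(3)
D[K](t) = -4*e^(t)/(4*e^(t) - 7)

κ_1 = D[K](0) = 4/3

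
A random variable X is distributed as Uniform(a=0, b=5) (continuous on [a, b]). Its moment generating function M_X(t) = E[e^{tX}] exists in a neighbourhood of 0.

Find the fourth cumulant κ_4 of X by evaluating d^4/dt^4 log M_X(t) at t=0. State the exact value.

κ_4 = d^4K/dt^4 |_{t=0} = -125/24

M_X(t) = (e^(5*t) - 1)/(5*t)
K_X(t) = log M_X(t) = -log(t) + log(e^(5*t) - 1) - log(5)
dK/dt = (5*t*e^(5*t) - e^(5*t) + 1)/(t*e^(5*t) - t)
d^2K/dt^2 = (-25*t^2*e^(5*t) + e^(10*t) - 2*e^(5*t) + 1)/(t^2*e^(10*t) - 2*t^2*e^(5*t) + t^2)
d^3K/dt^3 = (125*t^3*e^(10*t) + 125*t^3*e^(5*t) - 2*e^(15*t) + 6*e^(10*t) - 6*e^(5*t) + 2)/(t^3*e^(15*t) - 3*t^3*e^(10*t) + 3*t^3*e^(5*t) - t^3)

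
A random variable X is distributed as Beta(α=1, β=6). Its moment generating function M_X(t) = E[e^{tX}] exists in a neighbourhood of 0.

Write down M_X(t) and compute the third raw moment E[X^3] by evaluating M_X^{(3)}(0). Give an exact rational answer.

E[X^3] = d^3M/dt^3 |_{t=0} = 1/84

M_X(t) = ₁F₁(1; 7; t)
dM/dt = ₁F₁(2; 8; t)/7
d^2M/dt^2 = ₁F₁(3; 9; t)/28
d^3M/dt^3 = ₁F₁(4; 10; t)/84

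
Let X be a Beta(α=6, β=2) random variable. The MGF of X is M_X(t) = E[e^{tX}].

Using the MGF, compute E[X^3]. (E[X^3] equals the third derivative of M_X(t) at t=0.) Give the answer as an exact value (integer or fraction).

E[X^3] = d^3M/dt^3 |_{t=0} = 7/15

M_X(t) = ₁F₁(6; 8; t)
dM/dt = 3*₁F₁(7; 9; t)/4
d^2M/dt^2 = 7*₁F₁(8; 10; t)/12
d^3M/dt^3 = 7*₁F₁(9; 11; t)/15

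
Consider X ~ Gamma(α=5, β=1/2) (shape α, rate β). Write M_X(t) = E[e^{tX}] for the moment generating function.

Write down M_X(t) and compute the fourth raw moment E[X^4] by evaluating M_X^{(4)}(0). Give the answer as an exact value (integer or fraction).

M_X(t) = 1/(32*(1/2 - t)^5)
dM/dt = 10/(64*t^6 - 192*t^5 + 240*t^4 - 160*t^3 + 60*t^2 - 12*t + 1)
d^2M/dt^2 = -120/(128*t^7 - 448*t^6 + 672*t^5 - 560*t^4 + 280*t^3 - 84*t^2 + 14*t - 1)
d^3M/dt^3 = 1680/(256*t^8 - 1024*t^7 + 1792*t^6 - 1792*t^5 + 1120*t^4 - 448*t^3 + 112*t^2 - 16*t + 1)
d^4M/dt^4 = -26880/(512*t^9 - 2304*t^8 + 4608*t^7 - 5376*t^6 + 4032*t^5 - 2016*t^4 + 672*t^3 - 144*t^2 + 18*t - 1)

E[X^4] = d^4M/dt^4 |_{t=0} = 26880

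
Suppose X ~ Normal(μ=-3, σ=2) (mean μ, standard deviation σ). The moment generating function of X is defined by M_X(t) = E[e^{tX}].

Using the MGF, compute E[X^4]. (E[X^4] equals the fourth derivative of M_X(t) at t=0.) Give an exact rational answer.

E[X^4] = M′′′′(0) = 345

M_X(t) = e^(2*t^2 - 3*t)
M′(t) = 4*t*e^(-3*t)*e^(2*t^2) - 3*e^(-3*t)*e^(2*t^2)
M′′(t) = (16*t^2*e^(2*t^2) - 24*t*e^(2*t^2) + 13*e^(2*t^2))*e^(-3*t)
M′′′(t) = (64*t^3*e^(2*t^2) - 144*t^2*e^(2*t^2) + 156*t*e^(2*t^2) - 63*e^(2*t^2))*e^(-3*t)
M′′′′(t) = (256*t^4*e^(2*t^2) - 768*t^3*e^(2*t^2) + 1248*t^2*e^(2*t^2) - 1008*t*e^(2*t^2) + 345*e^(2*t^2))*e^(-3*t)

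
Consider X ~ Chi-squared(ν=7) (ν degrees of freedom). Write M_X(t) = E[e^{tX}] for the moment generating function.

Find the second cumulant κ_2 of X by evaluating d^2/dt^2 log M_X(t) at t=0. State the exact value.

M_X(t) = (1 - 2*t)^(-7/2)
K_X(t) = log M_X(t) = -7*log(1 - 2*t)/2
K′(t) = -7/(2*t - 1)
K′′(t) = 14/(4*t^2 - 4*t + 1)

κ_2 = K′′(0) = 14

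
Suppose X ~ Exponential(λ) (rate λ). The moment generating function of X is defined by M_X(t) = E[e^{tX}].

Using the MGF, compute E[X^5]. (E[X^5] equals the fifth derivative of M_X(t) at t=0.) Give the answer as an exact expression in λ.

E[X^5] = M^(5)(0) = 120/λ^5

M_X(t) = λ/(λ - t)
M^(5)(t) = 120*λ/(λ^6 - 6*λ^5*t + 15*λ^4*t^2 - 20*λ^3*t^3 + 15*λ^2*t^4 - 6*λ*t^5 + t^6)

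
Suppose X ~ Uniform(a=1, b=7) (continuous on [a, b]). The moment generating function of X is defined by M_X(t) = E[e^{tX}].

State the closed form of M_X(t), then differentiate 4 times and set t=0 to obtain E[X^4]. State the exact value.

E[X^4] = M^(4)(0) = 2801/5

M_X(t) = (e^(7*t) - e^(t))/(6*t)
M^(4)(t) = (2401*t^4*e^(7*t) - t^4*e^(t) - 1372*t^3*e^(7*t) + 4*t^3*e^(t) + 588*t^2*e^(7*t) - 12*t^2*e^(t) - 168*t*e^(7*t) + 24*t*e^(t) + 24*e^(7*t) - 24*e^(t))/(6*t^5)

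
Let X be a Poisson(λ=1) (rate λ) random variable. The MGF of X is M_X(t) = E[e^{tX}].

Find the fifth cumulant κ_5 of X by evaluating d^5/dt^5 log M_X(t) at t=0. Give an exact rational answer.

M_X(t) = e^(e^(t) - 1)
K_X(t) = log M_X(t) = e^(t) - 1
K^(5)(t) = e^(t)

κ_5 = K^(5)(0) = 1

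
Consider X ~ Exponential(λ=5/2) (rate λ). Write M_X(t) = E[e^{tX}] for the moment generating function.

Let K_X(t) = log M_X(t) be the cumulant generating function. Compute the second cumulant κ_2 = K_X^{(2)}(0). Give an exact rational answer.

M_X(t) = 5/(2*(5/2 - t))
K_X(t) = log M_X(t) = -log(5/2 - t) - log(2) + log(5)
K^(2)(t) = 4/(4*t^2 - 20*t + 25)

κ_2 = K^(2)(0) = 4/25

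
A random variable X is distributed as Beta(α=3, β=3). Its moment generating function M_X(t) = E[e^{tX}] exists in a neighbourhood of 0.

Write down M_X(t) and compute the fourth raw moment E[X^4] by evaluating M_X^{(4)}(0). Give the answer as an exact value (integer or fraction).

E[X^4] = M′′′′(0) = 5/42

M_X(t) = ₁F₁(3; 6; t)
M′(t) = ₁F₁(4; 7; t)/2
M′′(t) = 2*₁F₁(5; 8; t)/7
M′′′(t) = 5*₁F₁(6; 9; t)/28
M′′′′(t) = 5*₁F₁(7; 10; t)/42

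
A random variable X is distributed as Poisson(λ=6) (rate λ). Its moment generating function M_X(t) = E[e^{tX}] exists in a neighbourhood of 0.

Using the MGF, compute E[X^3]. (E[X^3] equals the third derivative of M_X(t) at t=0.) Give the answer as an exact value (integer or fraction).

E[X^3] = D^3[M](0) = 330

M_X(t) = e^(6*e^(t) - 6)
D^3[M](t) = (216*e^(3*t)*e^(6*e^(t)) + 108*e^(2*t)*e^(6*e^(t)) + 6*e^(t)*e^(6*e^(t)))*e^(-6)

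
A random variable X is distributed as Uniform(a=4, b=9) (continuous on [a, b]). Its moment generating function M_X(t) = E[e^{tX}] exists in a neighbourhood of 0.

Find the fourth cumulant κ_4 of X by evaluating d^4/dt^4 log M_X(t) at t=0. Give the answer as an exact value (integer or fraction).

M_X(t) = (e^(9*t) - e^(4*t))/(5*t)
K_X(t) = log M_X(t) = -log(t) + log(e^(9*t) - e^(4*t)) - log(5)
K′(t) = (9*t*e^(5*t) - 4*t - e^(5*t) + 1)/(t*e^(5*t) - t)
K′′(t) = (-25*t^2*e^(5*t) + e^(10*t) - 2*e^(5*t) + 1)/(t^2*e^(10*t) - 2*t^2*e^(5*t) + t^2)
K′′′(t) = (125*t^3*e^(10*t) + 125*t^3*e^(5*t) - 2*e^(15*t) + 6*e^(10*t) - 6*e^(5*t) + 2)/(t^3*e^(15*t) - 3*t^3*e^(10*t) + 3*t^3*e^(5*t) - t^3)

κ_4 = K′′′′(0) = -125/24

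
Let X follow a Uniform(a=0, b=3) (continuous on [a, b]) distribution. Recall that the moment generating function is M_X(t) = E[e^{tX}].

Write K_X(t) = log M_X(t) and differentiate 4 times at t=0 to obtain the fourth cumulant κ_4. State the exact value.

κ_4 = K′′′′(0) = -27/40

M_X(t) = (e^(3*t) - 1)/(3*t)
K_X(t) = log M_X(t) = -log(t) + log(e^(3*t) - 1) - log(3)
K′(t) = (3*t*e^(3*t) - e^(3*t) + 1)/(t*e^(3*t) - t)
K′′(t) = (-9*t^2*e^(3*t) + e^(6*t) - 2*e^(3*t) + 1)/(t^2*e^(6*t) - 2*t^2*e^(3*t) + t^2)
K′′′(t) = (27*t^3*e^(6*t) + 27*t^3*e^(3*t) - 2*e^(9*t) + 6*e^(6*t) - 6*e^(3*t) + 2)/(t^3*e^(9*t) - 3*t^3*e^(6*t) + 3*t^3*e^(3*t) - t^3)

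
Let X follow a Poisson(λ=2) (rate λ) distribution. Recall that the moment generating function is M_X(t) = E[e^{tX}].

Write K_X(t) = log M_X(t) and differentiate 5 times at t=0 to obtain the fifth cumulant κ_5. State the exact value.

M_X(t) = e^(2*e^(t) - 2)
K_X(t) = log M_X(t) = 2*e^(t) - 2
dK/dt = 2*e^(t)
d^2K/dt^2 = 2*e^(t)
d^3K/dt^3 = 2*e^(t)
d^4K/dt^4 = 2*e^(t)
d^5K/dt^5 = 2*e^(t)

κ_5 = d^5K/dt^5 |_{t=0} = 2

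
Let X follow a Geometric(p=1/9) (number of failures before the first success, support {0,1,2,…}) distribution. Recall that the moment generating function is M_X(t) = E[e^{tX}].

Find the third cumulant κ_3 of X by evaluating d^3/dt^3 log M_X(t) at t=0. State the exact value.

κ_3 = K′′′(0) = 1224

M_X(t) = 1/(9*(1 - 8*e^(t)/9))
K_X(t) = log M_X(t) = -log(1 - 8*e^(t)/9) - 2*log(3)
K′(t) = -8*e^(t)/(8*e^(t) - 9)
K′′(t) = 72*e^(t)/(64*e^(2*t) - 144*e^(t) + 81)
K′′′(t) = (-576*e^(2*t) - 648*e^(t))/(512*e^(3*t) - 1728*e^(2*t) + 1944*e^(t) - 729)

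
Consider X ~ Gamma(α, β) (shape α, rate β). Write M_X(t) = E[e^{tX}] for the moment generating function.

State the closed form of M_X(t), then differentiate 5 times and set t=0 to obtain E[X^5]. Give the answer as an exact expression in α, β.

M_X(t) = (β/(β - t))^α
M′(t) = -α*β^α*(1/(β - t))^α/(-β + t)
M′′(t) = (α^2*β^α*(1/(β - t))^α + α*β^α*(1/(β - t))^α)/(β^2 - 2*β*t + t^2)
M′′′(t) = (-α^3*β^α*(1/(β - t))^α - 3*α^2*β^α*(1/(β - t))^α - 2*α*β^α*(1/(β - t))^α)/(-β^3 + 3*β^2*t - 3*β*t^2 + t^3)
M′′′′(t) = (α^4*β^α*(1/(β - t))^α + 6*α^3*β^α*(1/(β - t))^α + 11*α^2*β^α*(1/(β - t))^α + 6*α*β^α*(1/(β - t))^α)/(β^4 - 4*β^3*t + 6*β^2*t^2 - 4*β*t^3 + t^4)

E[X^5] = M′′′′′(0) = α*(α^4 + 10*α^3 + 35*α^2 + 50*α + 24)/β^5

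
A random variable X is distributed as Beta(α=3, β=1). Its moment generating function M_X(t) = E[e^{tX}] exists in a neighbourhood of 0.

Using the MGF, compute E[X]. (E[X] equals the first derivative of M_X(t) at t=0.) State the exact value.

M_X(t) = ₁F₁(3; 4; t)
M^(1)(t) = 3*₁F₁(4; 5; t)/4

E[X] = M^(1)(0) = 3/4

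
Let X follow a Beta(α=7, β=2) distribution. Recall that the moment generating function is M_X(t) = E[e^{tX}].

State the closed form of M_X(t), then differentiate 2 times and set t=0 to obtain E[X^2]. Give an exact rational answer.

M_X(t) = ₁F₁(7; 9; t)
M^(2)(t) = 28*₁F₁(9; 11; t)/45

E[X^2] = M^(2)(0) = 28/45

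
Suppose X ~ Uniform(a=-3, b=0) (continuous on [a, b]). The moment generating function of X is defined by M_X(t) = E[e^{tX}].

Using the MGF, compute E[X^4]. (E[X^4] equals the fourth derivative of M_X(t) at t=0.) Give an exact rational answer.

E[X^4] = d^4M/dt^4 |_{t=0} = 81/5

M_X(t) = (1 - e^(-3*t))/(3*t)
dM/dt = (3*t - e^(3*t) + 1)*e^(-3*t)/(3*t^2)
d^2M/dt^2 = (-9*t^2 - 6*t + 2*e^(3*t) - 2)*e^(-3*t)/(3*t^3)
d^3M/dt^3 = (9*t^3 + 9*t^2 + 6*t - 2*e^(3*t) + 2)*e^(-3*t)/t^4
d^4M/dt^4 = (-27*t^4 - 36*t^3 - 36*t^2 - 24*t + 8*e^(3*t) - 8)*e^(-3*t)/t^5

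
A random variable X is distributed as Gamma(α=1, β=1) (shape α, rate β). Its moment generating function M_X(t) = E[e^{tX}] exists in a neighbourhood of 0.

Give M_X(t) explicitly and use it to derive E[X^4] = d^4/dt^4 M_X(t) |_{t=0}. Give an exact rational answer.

E[X^4] = M^(4)(0) = 24

M_X(t) = 1/(1 - t)
M^(4)(t) = -24/(t^5 - 5*t^4 + 10*t^3 - 10*t^2 + 5*t - 1)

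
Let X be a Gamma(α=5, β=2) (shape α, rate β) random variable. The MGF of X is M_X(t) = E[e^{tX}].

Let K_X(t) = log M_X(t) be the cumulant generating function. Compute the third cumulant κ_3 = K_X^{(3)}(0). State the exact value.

M_X(t) = 32/(2 - t)^5
K_X(t) = log M_X(t) = -5*log(2 - t) + 5*log(2)
D^3[K](t) = -10/(t^3 - 6*t^2 + 12*t - 8)

κ_3 = D^3[K](0) = 5/4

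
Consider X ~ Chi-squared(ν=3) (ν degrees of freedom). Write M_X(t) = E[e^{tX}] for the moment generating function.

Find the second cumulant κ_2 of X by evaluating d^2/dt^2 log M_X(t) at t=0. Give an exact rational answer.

κ_2 = K′′(0) = 6

M_X(t) = (1 - 2*t)^(-3/2)
K_X(t) = log M_X(t) = -3*log(1 - 2*t)/2
K′(t) = -3/(2*t - 1)
K′′(t) = 6/(4*t^2 - 4*t + 1)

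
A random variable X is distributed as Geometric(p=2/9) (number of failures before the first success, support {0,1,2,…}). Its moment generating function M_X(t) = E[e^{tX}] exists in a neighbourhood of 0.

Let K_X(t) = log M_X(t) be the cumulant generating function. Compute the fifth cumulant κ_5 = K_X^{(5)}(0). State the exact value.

κ_5 = d^5K/dt^5 |_{t=0} = 23940

M_X(t) = 2/(9*(1 - 7*e^(t)/9))
K_X(t) = log M_X(t) = -log(1 - 7*e^(t)/9) - 2*log(3) + log(2)
dK/dt = -7*e^(t)/(7*e^(t) - 9)
d^2K/dt^2 = 63*e^(t)/(49*e^(2*t) - 126*e^(t) + 81)
d^3K/dt^3 = (-441*e^(2*t) - 567*e^(t))/(343*e^(3*t) - 1323*e^(2*t) + 1701*e^(t) - 729)
d^4K/dt^4 = (3087*e^(3*t) + 15876*e^(2*t) + 5103*e^(t))/(2401*e^(4*t) - 12348*e^(3*t) + 23814*e^(2*t) - 20412*e^(t) + 6561)
d^5K/dt^5 = (-21609*e^(4*t) - 305613*e^(3*t) - 392931*e^(2*t) - 45927*e^(t))/(16807*e^(5*t) - 108045*e^(4*t) + 277830*e^(3*t) - 357210*e^(2*t) + 229635*e^(t) - 59049)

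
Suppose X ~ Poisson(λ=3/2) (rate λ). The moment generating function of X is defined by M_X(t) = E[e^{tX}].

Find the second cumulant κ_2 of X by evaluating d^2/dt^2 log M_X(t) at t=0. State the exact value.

M_X(t) = e^(3*e^(t)/2 - 3/2)
K_X(t) = log M_X(t) = 3*e^(t)/2 - 3/2
dK/dt = 3*e^(t)/2
d^2K/dt^2 = 3*e^(t)/2

κ_2 = d^2K/dt^2 |_{t=0} = 3/2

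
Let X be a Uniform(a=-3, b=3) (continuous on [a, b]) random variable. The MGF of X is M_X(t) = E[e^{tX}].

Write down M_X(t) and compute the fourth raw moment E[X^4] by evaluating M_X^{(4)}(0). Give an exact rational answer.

M_X(t) = (e^(3*t) - e^(-3*t))/(6*t)
M′(t) = (3*t*e^(6*t) + 3*t - e^(6*t) + 1)*e^(-3*t)/(6*t^2)
M′′(t) = (9*t^2*e^(6*t) - 9*t^2 - 6*t*e^(6*t) - 6*t + 2*e^(6*t) - 2)*e^(-3*t)/(6*t^3)
M′′′(t) = (9*t^3*e^(6*t) + 9*t^3 - 9*t^2*e^(6*t) + 9*t^2 + 6*t*e^(6*t) + 6*t - 2*e^(6*t) + 2)*e^(-3*t)/(2*t^4)
M′′′′(t) = (27*t^4*e^(6*t) - 27*t^4 - 36*t^3*e^(6*t) - 36*t^3 + 36*t^2*e^(6*t) - 36*t^2 - 24*t*e^(6*t) - 24*t + 8*e^(6*t) - 8)*e^(-3*t)/(2*t^5)

E[X^4] = M′′′′(0) = 81/5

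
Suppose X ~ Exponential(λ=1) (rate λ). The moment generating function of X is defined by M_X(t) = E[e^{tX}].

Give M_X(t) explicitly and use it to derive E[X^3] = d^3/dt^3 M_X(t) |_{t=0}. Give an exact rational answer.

E[X^3] = D^3[M](0) = 6

M_X(t) = 1/(1 - t)
D^3[M](t) = 6/(t^4 - 4*t^3 + 6*t^2 - 4*t + 1)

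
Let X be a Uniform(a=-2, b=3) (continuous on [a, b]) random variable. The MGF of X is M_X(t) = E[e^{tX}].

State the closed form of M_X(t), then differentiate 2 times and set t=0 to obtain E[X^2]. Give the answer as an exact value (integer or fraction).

M_X(t) = (e^(3*t) - e^(-2*t))/(5*t)
M′(t) = (3*t*e^(5*t) + 2*t - e^(5*t) + 1)*e^(-2*t)/(5*t^2)
M′′(t) = (9*t^2*e^(5*t) - 4*t^2 - 6*t*e^(5*t) - 4*t + 2*e^(5*t) - 2)*e^(-2*t)/(5*t^3)

E[X^2] = M′′(0) = 7/3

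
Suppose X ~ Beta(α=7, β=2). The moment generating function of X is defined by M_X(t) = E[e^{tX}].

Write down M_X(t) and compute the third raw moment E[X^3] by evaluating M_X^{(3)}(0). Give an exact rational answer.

M_X(t) = ₁F₁(7; 9; t)
D^3[M](t) = 28*₁F₁(10; 12; t)/55

E[X^3] = D^3[M](0) = 28/55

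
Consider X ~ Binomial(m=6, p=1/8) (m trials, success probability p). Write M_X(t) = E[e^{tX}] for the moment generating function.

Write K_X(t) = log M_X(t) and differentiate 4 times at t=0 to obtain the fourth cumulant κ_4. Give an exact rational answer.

κ_4 = D^4[K](0) = 231/1024

M_X(t) = (e^(t)/8 + 7/8)^6
K_X(t) = log M_X(t) = 6*log(e^(t)/8 + 7/8)
D^4[K](t) = (42*e^(3*t) - 1176*e^(2*t) + 2058*e^(t))/(e^(4*t) + 28*e^(3*t) + 294*e^(2*t) + 1372*e^(t) + 2401)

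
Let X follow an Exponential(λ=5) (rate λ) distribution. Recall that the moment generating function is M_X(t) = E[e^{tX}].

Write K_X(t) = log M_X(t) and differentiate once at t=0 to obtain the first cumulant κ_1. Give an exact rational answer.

κ_1 = D[K](0) = 1/5

M_X(t) = 5/(5 - t)
K_X(t) = log M_X(t) = -log(5 - t) + log(5)
D[K](t) = -1/(t - 5)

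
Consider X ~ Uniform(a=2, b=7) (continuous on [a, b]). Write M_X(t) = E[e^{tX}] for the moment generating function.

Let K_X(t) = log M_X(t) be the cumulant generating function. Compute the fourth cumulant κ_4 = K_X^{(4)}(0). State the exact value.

M_X(t) = (e^(7*t) - e^(2*t))/(5*t)
K_X(t) = log M_X(t) = -log(t) + log(e^(7*t) - e^(2*t)) - log(5)

κ_4 = K^(4)(0) = -125/24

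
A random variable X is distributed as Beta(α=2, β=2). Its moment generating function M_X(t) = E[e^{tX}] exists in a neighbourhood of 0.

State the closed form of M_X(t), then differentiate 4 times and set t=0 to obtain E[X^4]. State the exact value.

M_X(t) = ₁F₁(2; 4; t)
D^4[M](t) = ₁F₁(6; 8; t)/7

E[X^4] = D^4[M](0) = 1/7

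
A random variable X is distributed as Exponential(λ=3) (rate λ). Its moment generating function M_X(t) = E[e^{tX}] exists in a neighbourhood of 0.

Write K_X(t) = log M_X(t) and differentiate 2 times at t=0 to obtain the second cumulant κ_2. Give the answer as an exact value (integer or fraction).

M_X(t) = 3/(3 - t)
K_X(t) = log M_X(t) = -log(3 - t) + log(3)
dK/dt = -1/(t - 3)
d^2K/dt^2 = 1/(t^2 - 6*t + 9)

κ_2 = d^2K/dt^2 |_{t=0} = 1/9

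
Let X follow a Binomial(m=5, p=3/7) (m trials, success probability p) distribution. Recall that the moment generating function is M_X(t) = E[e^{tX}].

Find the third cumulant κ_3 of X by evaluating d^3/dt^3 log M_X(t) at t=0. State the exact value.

κ_3 = K^(3)(0) = 60/343

M_X(t) = (3*e^(t)/7 + 4/7)^5
K_X(t) = log M_X(t) = 5*log(3*e^(t)/7 + 4/7)
K^(3)(t) = (-180*e^(2*t) + 240*e^(t))/(27*e^(3*t) + 108*e^(2*t) + 144*e^(t) + 64)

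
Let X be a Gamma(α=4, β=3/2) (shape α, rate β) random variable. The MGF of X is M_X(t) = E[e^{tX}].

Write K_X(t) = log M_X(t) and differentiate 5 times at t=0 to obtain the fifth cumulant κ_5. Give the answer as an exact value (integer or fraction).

M_X(t) = 81/(16*(3/2 - t)^4)
K_X(t) = log M_X(t) = -4*log(3/2 - t) - 4*log(2) + 4*log(3)
dK/dt = -8/(2*t - 3)
d^2K/dt^2 = 16/(4*t^2 - 12*t + 9)
d^3K/dt^3 = -64/(8*t^3 - 36*t^2 + 54*t - 27)
d^4K/dt^4 = 384/(16*t^4 - 96*t^3 + 216*t^2 - 216*t + 81)
d^5K/dt^5 = -3072/(32*t^5 - 240*t^4 + 720*t^3 - 1080*t^2 + 810*t - 243)

κ_5 = d^5K/dt^5 |_{t=0} = 1024/81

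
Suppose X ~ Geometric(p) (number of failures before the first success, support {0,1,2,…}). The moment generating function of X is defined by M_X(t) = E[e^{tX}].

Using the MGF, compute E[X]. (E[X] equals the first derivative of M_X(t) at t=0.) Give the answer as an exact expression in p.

M_X(t) = p/(-(1 - p)*e^(t) + 1)
dM/dt = (-p^2*e^(t) + p*e^(t))/(p^2*e^(2*t) - 2*p*e^(2*t) + 2*p*e^(t) + e^(2*t) - 2*e^(t) + 1)

E[X] = dM/dt |_{t=0} = (1 - p)/p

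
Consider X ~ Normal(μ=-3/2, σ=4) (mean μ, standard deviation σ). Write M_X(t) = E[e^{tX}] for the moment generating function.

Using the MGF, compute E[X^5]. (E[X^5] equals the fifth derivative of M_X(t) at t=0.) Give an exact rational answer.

M_X(t) = e^(8*t^2 - 3*t/2)
M′(t) = 16*t*e^(-3*t/2)*e^(8*t^2) - 3*e^(-3*t/2)*e^(8*t^2)/2
M′′(t) = (1024*t^2*e^(8*t^2) - 192*t*e^(8*t^2) + 73*e^(8*t^2))*e^(-3*t/2)/4
M′′′(t) = (32768*t^3*e^(8*t^2) - 9216*t^2*e^(8*t^2) + 7008*t*e^(8*t^2) - 603*e^(8*t^2))*e^(-3*t/2)/8
M′′′′(t) = (1048576*t^4*e^(8*t^2) - 393216*t^3*e^(8*t^2) + 448512*t^2*e^(8*t^2) - 77184*t*e^(8*t^2) + 15825*e^(8*t^2))*e^(-3*t/2)/16
M′′′′′(t) = (33554432*t^5*e^(8*t^2) - 15728640*t^4*e^(8*t^2) + 23920640*t^3*e^(8*t^2) - 6174720*t^2*e^(8*t^2) + 2532000*t*e^(8*t^2) - 201843*e^(8*t^2))*e^(-3*t/2)/32

E[X^5] = M′′′′′(0) = -201843/32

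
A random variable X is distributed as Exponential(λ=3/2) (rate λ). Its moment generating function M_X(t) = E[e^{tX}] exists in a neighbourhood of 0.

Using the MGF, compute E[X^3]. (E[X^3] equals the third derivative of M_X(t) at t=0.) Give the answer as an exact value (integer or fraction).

M_X(t) = 3/(2*(3/2 - t))
D^3[M](t) = 144/(16*t^4 - 96*t^3 + 216*t^2 - 216*t + 81)

E[X^3] = D^3[M](0) = 16/9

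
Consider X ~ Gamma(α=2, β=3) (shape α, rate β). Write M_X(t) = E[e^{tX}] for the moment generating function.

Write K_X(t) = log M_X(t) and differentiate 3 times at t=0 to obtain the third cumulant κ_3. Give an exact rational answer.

κ_3 = K^(3)(0) = 4/27

M_X(t) = 9/(3 - t)^2
K_X(t) = log M_X(t) = -2*log(3 - t) + 2*log(3)
K^(3)(t) = -4/(t^3 - 9*t^2 + 27*t - 27)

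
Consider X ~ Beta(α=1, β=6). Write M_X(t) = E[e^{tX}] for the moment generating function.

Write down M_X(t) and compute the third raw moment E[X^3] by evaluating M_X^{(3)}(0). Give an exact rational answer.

E[X^3] = M^(3)(0) = 1/84

M_X(t) = ₁F₁(1; 7; t)
M^(3)(t) = ₁F₁(4; 10; t)/84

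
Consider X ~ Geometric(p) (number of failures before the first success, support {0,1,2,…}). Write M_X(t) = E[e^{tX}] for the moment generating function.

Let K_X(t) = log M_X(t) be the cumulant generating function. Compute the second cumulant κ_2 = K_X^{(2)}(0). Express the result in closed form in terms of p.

M_X(t) = p/(-(1 - p)*e^(t) + 1)
K_X(t) = log M_X(t) = log(p) - log(-(1 - p)*e^(t) + 1)
D^2[K](t) = (-p*e^(t) + e^(t))/(p^2*e^(2*t) - 2*p*e^(2*t) + 2*p*e^(t) + e^(2*t) - 2*e^(t) + 1)

κ_2 = D^2[K](0) = (1 - p)/p^2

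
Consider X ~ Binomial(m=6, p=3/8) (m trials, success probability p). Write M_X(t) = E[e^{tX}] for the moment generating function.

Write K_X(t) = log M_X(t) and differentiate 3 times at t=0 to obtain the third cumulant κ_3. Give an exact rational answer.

κ_3 = D^3[K](0) = 45/128

M_X(t) = (3*e^(t)/8 + 5/8)^6
K_X(t) = log M_X(t) = 6*log(3*e^(t)/8 + 5/8)
D^3[K](t) = (-270*e^(2*t) + 450*e^(t))/(27*e^(3*t) + 135*e^(2*t) + 225*e^(t) + 125)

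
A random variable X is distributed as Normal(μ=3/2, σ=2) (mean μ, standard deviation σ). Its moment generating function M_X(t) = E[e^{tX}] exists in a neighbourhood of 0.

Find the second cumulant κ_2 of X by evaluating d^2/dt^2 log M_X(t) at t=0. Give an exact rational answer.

κ_2 = d^2K/dt^2 |_{t=0} = 4

M_X(t) = e^(2*t^2 + 3*t/2)
K_X(t) = log M_X(t) = 2*t^2 + 3*t/2
dK/dt = 4*t + 3/2
d^2K/dt^2 = 4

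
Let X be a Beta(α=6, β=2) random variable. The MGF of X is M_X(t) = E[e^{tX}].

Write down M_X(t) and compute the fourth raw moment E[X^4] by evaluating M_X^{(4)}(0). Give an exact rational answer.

M_X(t) = ₁F₁(6; 8; t)
M′(t) = 3*₁F₁(7; 9; t)/4
M′′(t) = 7*₁F₁(8; 10; t)/12
M′′′(t) = 7*₁F₁(9; 11; t)/15
M′′′′(t) = 21*₁F₁(10; 12; t)/55

E[X^4] = M′′′′(0) = 21/55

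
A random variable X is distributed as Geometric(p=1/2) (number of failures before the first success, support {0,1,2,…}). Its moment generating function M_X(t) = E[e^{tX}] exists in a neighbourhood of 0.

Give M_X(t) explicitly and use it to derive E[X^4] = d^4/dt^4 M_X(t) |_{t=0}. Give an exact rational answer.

M_X(t) = 1/(2*(1 - e^(t)/2))
M′(t) = e^(t)/(e^(2*t) - 4*e^(t) + 4)
M′′(t) = (-e^(2*t) - 2*e^(t))/(e^(3*t) - 6*e^(2*t) + 12*e^(t) - 8)
M′′′(t) = (e^(3*t) + 8*e^(2*t) + 4*e^(t))/(e^(4*t) - 8*e^(3*t) + 24*e^(2*t) - 32*e^(t) + 16)
M′′′′(t) = (-e^(4*t) - 22*e^(3*t) - 44*e^(2*t) - 8*e^(t))/(e^(5*t) - 10*e^(4*t) + 40*e^(3*t) - 80*e^(2*t) + 80*e^(t) - 32)

E[X^4] = M′′′′(0) = 75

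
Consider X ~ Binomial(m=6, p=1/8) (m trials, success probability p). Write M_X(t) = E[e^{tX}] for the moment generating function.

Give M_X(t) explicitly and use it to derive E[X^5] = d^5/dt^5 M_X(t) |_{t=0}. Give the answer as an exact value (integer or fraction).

E[X^5] = d^5M/dt^5 |_{t=0} = 29781/2048

M_X(t) = (e^(t)/8 + 7/8)^6
dM/dt = 3*e^(6*t)/131072 + 105*e^(5*t)/131072 + 735*e^(4*t)/65536 + 5145*e^(3*t)/65536 + 36015*e^(2*t)/131072 + 50421*e^(t)/131072
d^2M/dt^2 = 9*e^(6*t)/65536 + 525*e^(5*t)/131072 + 735*e^(4*t)/16384 + 15435*e^(3*t)/65536 + 36015*e^(2*t)/65536 + 50421*e^(t)/131072
d^3M/dt^3 = 27*e^(6*t)/32768 + 2625*e^(5*t)/131072 + 735*e^(4*t)/4096 + 46305*e^(3*t)/65536 + 36015*e^(2*t)/32768 + 50421*e^(t)/131072
d^4M/dt^4 = 81*e^(6*t)/16384 + 13125*e^(5*t)/131072 + 735*e^(4*t)/1024 + 138915*e^(3*t)/65536 + 36015*e^(2*t)/16384 + 50421*e^(t)/131072
d^5M/dt^5 = 243*e^(6*t)/8192 + 65625*e^(5*t)/131072 + 735*e^(4*t)/256 + 416745*e^(3*t)/65536 + 36015*e^(2*t)/8192 + 50421*e^(t)/131072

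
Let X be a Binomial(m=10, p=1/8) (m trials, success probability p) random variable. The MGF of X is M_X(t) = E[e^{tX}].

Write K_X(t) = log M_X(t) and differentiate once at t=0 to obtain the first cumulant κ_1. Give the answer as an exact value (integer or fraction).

M_X(t) = (e^(t)/8 + 7/8)^10
K_X(t) = log M_X(t) = 10*log(e^(t)/8 + 7/8)
K^(1)(t) = 10*e^(t)/(e^(t) + 7)

κ_1 = K^(1)(0) = 5/4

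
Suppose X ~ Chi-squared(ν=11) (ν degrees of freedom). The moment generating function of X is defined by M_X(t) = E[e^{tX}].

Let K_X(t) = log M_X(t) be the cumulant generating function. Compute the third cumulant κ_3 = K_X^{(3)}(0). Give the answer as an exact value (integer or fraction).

κ_3 = d^3K/dt^3 |_{t=0} = 88

M_X(t) = (1 - 2*t)^(-11/2)
K_X(t) = log M_X(t) = -11*log(1 - 2*t)/2
dK/dt = -11/(2*t - 1)
d^2K/dt^2 = 22/(4*t^2 - 4*t + 1)
d^3K/dt^3 = -88/(8*t^3 - 12*t^2 + 6*t - 1)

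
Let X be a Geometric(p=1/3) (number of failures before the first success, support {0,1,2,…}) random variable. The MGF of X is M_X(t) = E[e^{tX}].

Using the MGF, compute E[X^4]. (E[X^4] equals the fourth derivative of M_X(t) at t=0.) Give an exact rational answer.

E[X^4] = d^4M/dt^4 |_{t=0} = 730

M_X(t) = 1/(3*(1 - 2*e^(t)/3))
dM/dt = 2*e^(t)/(4*e^(2*t) - 12*e^(t) + 9)
d^2M/dt^2 = (-4*e^(2*t) - 6*e^(t))/(8*e^(3*t) - 36*e^(2*t) + 54*e^(t) - 27)
d^3M/dt^3 = (8*e^(3*t) + 48*e^(2*t) + 18*e^(t))/(16*e^(4*t) - 96*e^(3*t) + 216*e^(2*t) - 216*e^(t) + 81)
d^4M/dt^4 = (-16*e^(4*t) - 264*e^(3*t) - 396*e^(2*t) - 54*e^(t))/(32*e^(5*t) - 240*e^(4*t) + 720*e^(3*t) - 1080*e^(2*t) + 810*e^(t) - 243)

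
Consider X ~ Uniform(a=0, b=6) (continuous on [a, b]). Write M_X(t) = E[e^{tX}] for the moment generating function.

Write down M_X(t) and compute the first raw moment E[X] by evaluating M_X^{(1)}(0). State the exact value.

E[X] = M′(0) = 3

M_X(t) = (e^(6*t) - 1)/(6*t)
M′(t) = (6*t*e^(6*t) - e^(6*t) + 1)/(6*t^2)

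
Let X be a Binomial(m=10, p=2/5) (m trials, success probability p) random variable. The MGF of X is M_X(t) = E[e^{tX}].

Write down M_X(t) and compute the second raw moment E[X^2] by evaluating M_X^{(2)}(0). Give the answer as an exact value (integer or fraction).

M_X(t) = (2*e^(t)/5 + 3/5)^10

E[X^2] = D^2[M](0) = 92/5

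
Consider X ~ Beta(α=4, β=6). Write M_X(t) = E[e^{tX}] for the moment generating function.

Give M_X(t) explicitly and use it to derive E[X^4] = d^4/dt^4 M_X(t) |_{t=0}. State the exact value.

M_X(t) = ₁F₁(4; 10; t)
M^(4)(t) = 7*₁F₁(8; 14; t)/143

E[X^4] = M^(4)(0) = 7/143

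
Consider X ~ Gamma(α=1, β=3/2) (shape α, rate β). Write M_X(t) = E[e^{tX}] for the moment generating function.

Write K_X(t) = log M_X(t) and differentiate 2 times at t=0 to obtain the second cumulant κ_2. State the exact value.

M_X(t) = 3/(2*(3/2 - t))
K_X(t) = log M_X(t) = -log(3/2 - t) - log(2) + log(3)
K^(2)(t) = 4/(4*t^2 - 12*t + 9)

κ_2 = K^(2)(0) = 4/9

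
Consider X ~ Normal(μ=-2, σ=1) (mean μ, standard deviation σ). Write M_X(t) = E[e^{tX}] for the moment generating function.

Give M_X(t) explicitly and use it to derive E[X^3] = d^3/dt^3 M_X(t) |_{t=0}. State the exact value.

M_X(t) = e^(t^2/2 - 2*t)
M′(t) = t*e^(-2*t)*e^(t^2/2) - 2*e^(-2*t)*e^(t^2/2)
M′′(t) = (t^2*e^(t^2/2) - 4*t*e^(t^2/2) + 5*e^(t^2/2))*e^(-2*t)
M′′′(t) = (t^3*e^(t^2/2) - 6*t^2*e^(t^2/2) + 15*t*e^(t^2/2) - 14*e^(t^2/2))*e^(-2*t)

E[X^3] = M′′′(0) = -14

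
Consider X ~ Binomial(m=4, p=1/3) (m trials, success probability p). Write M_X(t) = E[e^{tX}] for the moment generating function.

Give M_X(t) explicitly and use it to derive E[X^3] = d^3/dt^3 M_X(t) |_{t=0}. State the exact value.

M_X(t) = (e^(t)/3 + 2/3)^4
M^(3)(t) = 64*e^(4*t)/81 + 8*e^(3*t)/3 + 64*e^(2*t)/27 + 32*e^(t)/81

E[X^3] = M^(3)(0) = 56/9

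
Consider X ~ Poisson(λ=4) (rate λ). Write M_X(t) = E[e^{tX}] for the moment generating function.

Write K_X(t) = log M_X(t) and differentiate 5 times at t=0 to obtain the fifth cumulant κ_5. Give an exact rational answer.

κ_5 = K′′′′′(0) = 4

M_X(t) = e^(4*e^(t) - 4)
K_X(t) = log M_X(t) = 4*e^(t) - 4
K′(t) = 4*e^(t)
K′′(t) = 4*e^(t)
K′′′(t) = 4*e^(t)
K′′′′(t) = 4*e^(t)
K′′′′′(t) = 4*e^(t)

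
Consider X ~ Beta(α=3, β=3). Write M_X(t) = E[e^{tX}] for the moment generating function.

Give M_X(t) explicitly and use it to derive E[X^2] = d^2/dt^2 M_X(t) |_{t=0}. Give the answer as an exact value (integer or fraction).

E[X^2] = M^(2)(0) = 2/7

M_X(t) = ₁F₁(3; 6; t)
M^(2)(t) = 2*₁F₁(5; 8; t)/7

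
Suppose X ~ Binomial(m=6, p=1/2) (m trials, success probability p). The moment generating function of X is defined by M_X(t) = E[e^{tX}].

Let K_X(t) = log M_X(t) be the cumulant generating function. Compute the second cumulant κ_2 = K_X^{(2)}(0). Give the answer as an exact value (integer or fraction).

M_X(t) = (e^(t)/2 + 1/2)^6
K_X(t) = log M_X(t) = 6*log(e^(t)/2 + 1/2)
K^(2)(t) = 6*e^(t)/(e^(2*t) + 2*e^(t) + 1)

κ_2 = K^(2)(0) = 3/2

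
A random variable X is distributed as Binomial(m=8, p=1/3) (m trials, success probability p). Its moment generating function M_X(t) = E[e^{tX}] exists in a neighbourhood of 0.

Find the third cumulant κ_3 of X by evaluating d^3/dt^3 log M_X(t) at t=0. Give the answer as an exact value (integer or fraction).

κ_3 = D^3[K](0) = 16/27

M_X(t) = (e^(t)/3 + 2/3)^8
K_X(t) = log M_X(t) = 8*log(e^(t)/3 + 2/3)
D^3[K](t) = (-16*e^(2*t) + 32*e^(t))/(e^(3*t) + 6*e^(2*t) + 12*e^(t) + 8)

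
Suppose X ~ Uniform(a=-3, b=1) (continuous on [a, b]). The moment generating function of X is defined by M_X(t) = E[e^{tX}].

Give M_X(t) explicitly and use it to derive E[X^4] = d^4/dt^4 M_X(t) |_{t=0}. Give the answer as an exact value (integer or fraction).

M_X(t) = (e^(t) - e^(-3*t))/(4*t)
M^(4)(t) = (t^4*e^(4*t) - 81*t^4 - 4*t^3*e^(4*t) - 108*t^3 + 12*t^2*e^(4*t) - 108*t^2 - 24*t*e^(4*t) - 72*t + 24*e^(4*t) - 24)*e^(-3*t)/(4*t^5)

E[X^4] = M^(4)(0) = 61/5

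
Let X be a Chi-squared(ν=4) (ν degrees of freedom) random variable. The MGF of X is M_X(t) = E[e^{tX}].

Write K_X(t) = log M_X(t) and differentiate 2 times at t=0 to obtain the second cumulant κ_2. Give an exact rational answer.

M_X(t) = (1 - 2*t)^(-2)
K_X(t) = log M_X(t) = -2*log(1 - 2*t)
K′(t) = -4/(2*t - 1)
K′′(t) = 8/(4*t^2 - 4*t + 1)

κ_2 = K′′(0) = 8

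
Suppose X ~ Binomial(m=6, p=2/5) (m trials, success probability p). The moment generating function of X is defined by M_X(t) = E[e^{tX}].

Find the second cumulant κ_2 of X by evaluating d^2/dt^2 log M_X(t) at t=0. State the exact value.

κ_2 = K′′(0) = 36/25

M_X(t) = (2*e^(t)/5 + 3/5)^6
K_X(t) = log M_X(t) = 6*log(2*e^(t)/5 + 3/5)
K′(t) = 12*e^(t)/(2*e^(t) + 3)
K′′(t) = 36*e^(t)/(4*e^(2*t) + 12*e^(t) + 9)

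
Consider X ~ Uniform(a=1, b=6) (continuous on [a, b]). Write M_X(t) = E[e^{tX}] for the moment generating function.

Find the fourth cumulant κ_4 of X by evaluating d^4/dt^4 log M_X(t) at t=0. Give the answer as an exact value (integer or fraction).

κ_4 = K^(4)(0) = -125/24

M_X(t) = (e^(6*t) - e^(t))/(5*t)
K_X(t) = log M_X(t) = -log(t) + log(e^(6*t) - e^(t)) - log(5)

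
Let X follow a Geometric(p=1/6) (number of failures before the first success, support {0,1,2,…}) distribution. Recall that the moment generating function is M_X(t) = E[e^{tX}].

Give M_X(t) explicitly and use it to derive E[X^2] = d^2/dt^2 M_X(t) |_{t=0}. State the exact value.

M_X(t) = 1/(6*(1 - 5*e^(t)/6))
M^(2)(t) = (-25*e^(2*t) - 30*e^(t))/(125*e^(3*t) - 450*e^(2*t) + 540*e^(t) - 216)

E[X^2] = M^(2)(0) = 55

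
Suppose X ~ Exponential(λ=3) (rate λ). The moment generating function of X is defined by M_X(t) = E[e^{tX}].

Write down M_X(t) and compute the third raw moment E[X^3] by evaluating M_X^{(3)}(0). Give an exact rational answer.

M_X(t) = 3/(3 - t)
M′(t) = 3/(t^2 - 6*t + 9)
M′′(t) = -6/(t^3 - 9*t^2 + 27*t - 27)
M′′′(t) = 18/(t^4 - 12*t^3 + 54*t^2 - 108*t + 81)

E[X^3] = M′′′(0) = 2/9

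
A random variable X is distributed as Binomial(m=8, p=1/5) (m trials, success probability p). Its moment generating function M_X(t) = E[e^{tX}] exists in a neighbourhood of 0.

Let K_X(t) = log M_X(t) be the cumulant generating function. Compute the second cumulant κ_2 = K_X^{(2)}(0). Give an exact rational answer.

κ_2 = d^2K/dt^2 |_{t=0} = 32/25

M_X(t) = (e^(t)/5 + 4/5)^8
K_X(t) = log M_X(t) = 8*log(e^(t)/5 + 4/5)
dK/dt = 8*e^(t)/(e^(t) + 4)
d^2K/dt^2 = 32*e^(t)/(e^(2*t) + 8*e^(t) + 16)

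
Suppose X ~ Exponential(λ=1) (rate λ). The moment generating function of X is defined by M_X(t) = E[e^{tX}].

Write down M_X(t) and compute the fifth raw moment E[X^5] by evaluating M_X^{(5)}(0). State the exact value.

E[X^5] = d^5M/dt^5 |_{t=0} = 120

M_X(t) = 1/(1 - t)
dM/dt = 1/(t^2 - 2*t + 1)
d^2M/dt^2 = -2/(t^3 - 3*t^2 + 3*t - 1)
d^3M/dt^3 = 6/(t^4 - 4*t^3 + 6*t^2 - 4*t + 1)
d^4M/dt^4 = -24/(t^5 - 5*t^4 + 10*t^3 - 10*t^2 + 5*t - 1)
d^5M/dt^5 = 120/(t^6 - 6*t^5 + 15*t^4 - 20*t^3 + 15*t^2 - 6*t + 1)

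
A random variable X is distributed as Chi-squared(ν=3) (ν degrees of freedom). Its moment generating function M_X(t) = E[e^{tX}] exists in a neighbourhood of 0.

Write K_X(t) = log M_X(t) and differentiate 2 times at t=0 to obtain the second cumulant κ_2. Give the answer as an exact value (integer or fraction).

κ_2 = K^(2)(0) = 6

M_X(t) = (1 - 2*t)^(-3/2)
K_X(t) = log M_X(t) = -3*log(1 - 2*t)/2
K^(2)(t) = 6/(4*t^2 - 4*t + 1)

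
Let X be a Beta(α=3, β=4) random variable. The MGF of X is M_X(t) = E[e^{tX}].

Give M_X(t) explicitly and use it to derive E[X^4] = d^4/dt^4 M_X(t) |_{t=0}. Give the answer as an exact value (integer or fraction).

M_X(t) = ₁F₁(3; 7; t)
M^(4)(t) = ₁F₁(7; 11; t)/14

E[X^4] = M^(4)(0) = 1/14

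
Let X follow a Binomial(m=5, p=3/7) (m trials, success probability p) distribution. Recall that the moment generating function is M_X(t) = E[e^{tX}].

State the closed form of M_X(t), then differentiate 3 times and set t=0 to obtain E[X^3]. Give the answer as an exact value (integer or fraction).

M_X(t) = (3*e^(t)/7 + 4/7)^5
dM/dt = 1215*e^(5*t)/16807 + 6480*e^(4*t)/16807 + 12960*e^(3*t)/16807 + 11520*e^(2*t)/16807 + 3840*e^(t)/16807
d^2M/dt^2 = 6075*e^(5*t)/16807 + 25920*e^(4*t)/16807 + 38880*e^(3*t)/16807 + 23040*e^(2*t)/16807 + 3840*e^(t)/16807
d^3M/dt^3 = 30375*e^(5*t)/16807 + 103680*e^(4*t)/16807 + 116640*e^(3*t)/16807 + 46080*e^(2*t)/16807 + 3840*e^(t)/16807

E[X^3] = d^3M/dt^3 |_{t=0} = 6135/343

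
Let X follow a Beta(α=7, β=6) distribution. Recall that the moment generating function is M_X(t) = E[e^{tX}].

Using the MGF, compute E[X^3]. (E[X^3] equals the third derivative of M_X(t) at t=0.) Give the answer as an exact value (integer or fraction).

E[X^3] = D^3[M](0) = 12/65

M_X(t) = ₁F₁(7; 13; t)
D^3[M](t) = 12*₁F₁(10; 16; t)/65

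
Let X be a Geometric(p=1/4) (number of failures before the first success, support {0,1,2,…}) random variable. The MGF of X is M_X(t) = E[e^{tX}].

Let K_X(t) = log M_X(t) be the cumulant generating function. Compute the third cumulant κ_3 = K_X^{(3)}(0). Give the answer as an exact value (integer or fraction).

M_X(t) = 1/(4*(1 - 3*e^(t)/4))
K_X(t) = log M_X(t) = -log(1 - 3*e^(t)/4) - 2*log(2)
dK/dt = -3*e^(t)/(3*e^(t) - 4)
d^2K/dt^2 = 12*e^(t)/(9*e^(2*t) - 24*e^(t) + 16)
d^3K/dt^3 = (-36*e^(2*t) - 48*e^(t))/(27*e^(3*t) - 108*e^(2*t) + 144*e^(t) - 64)

κ_3 = d^3K/dt^3 |_{t=0} = 84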